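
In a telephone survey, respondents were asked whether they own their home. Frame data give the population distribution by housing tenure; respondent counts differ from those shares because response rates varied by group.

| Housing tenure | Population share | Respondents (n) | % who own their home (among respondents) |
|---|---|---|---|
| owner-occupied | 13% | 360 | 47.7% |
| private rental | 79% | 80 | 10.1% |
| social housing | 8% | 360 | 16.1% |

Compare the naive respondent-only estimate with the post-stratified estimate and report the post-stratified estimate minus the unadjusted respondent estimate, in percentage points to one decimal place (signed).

-14.3 percentage points

Naive respondent-only estimate (weights = respondent counts):
  (360/800)×47.7 + (80/800)×10.1 + (360/800)×16.1 = 29.72%
Reweighting by population housing tenure shares:
  0.13×47.7 + 0.79×10.1 + 0.08×16.1 = 15.468%
Difference = 15.468 − 29.72 = -14.252 pp.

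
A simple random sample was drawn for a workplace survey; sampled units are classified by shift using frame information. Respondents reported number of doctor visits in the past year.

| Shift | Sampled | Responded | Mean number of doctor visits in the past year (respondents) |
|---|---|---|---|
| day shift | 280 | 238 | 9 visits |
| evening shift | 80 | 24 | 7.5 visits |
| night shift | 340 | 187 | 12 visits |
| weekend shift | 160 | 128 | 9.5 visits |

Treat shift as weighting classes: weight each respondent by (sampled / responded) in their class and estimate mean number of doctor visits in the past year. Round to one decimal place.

Class response rates: day shift 238/280 = 85%, evening shift 24/80 = 30%, night shift 187/340 = 55%, weekend shift 128/160 = 80%.
Inverse-response-rate weighting restores each class to its sampled count, so class totals weight by n_sampled:
  day shift: 280 × 9 = 2520
  evening shift: 80 × 7.5 = 600
  night shift: 340 × 12 = 4080
  weekend shift: 160 × 9.5 = 1520
Adjusted estimate = 8720 / 860 = 10.1395 → 10.1.

10.1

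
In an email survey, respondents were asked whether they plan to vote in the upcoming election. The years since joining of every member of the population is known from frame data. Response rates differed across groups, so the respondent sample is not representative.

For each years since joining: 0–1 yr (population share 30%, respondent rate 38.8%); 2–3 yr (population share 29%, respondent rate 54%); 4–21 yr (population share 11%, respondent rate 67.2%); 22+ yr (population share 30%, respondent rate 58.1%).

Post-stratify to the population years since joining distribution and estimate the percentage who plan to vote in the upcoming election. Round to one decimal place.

Weight each group's respondent value by its population share:
  0–1 yr: 0.3 × 38.8 = 11.64
  2–3 yr: 0.29 × 54 = 15.66
  4–21 yr: 0.11 × 67.2 = 7.392
  22+ yr: 0.3 × 58.1 = 17.43
Post-stratified estimate = 52.122 → 52.1%.

52.1%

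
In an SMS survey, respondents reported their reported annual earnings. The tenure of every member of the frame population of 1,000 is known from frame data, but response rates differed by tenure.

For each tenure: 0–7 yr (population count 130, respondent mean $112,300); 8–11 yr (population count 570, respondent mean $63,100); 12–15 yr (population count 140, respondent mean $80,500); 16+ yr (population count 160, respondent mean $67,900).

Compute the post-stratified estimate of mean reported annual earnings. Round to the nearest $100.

$72,700

Post-stratification weights by population share, not respondent share:
  0–7 yr: (130/1,000) × 112,300 = 14,599
  8–11 yr: (570/1,000) × 63,100 = 35,967
  12–15 yr: (140/1,000) × 80,500 = 11,270
  16+ yr: (160/1,000) × 67,900 = 10,864
Post-stratified estimate = 72,700 → $72,700.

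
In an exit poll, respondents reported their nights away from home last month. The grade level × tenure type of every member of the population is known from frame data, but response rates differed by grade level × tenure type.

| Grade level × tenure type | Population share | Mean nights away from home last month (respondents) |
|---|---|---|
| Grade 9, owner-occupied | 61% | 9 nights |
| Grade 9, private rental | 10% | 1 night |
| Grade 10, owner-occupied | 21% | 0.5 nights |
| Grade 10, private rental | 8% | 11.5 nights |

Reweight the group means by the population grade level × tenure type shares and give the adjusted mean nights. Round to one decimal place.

Weight each group's respondent value by its population share:
  Grade 9, owner-occupied: 0.61 × 9 = 5.49
  Grade 9, private rental: 0.1 × 1 = 0.1
  Grade 10, owner-occupied: 0.21 × 0.5 = 0.105
  Grade 10, private rental: 0.08 × 11.5 = 0.92
Post-stratified estimate = 6.615 → 6.6.

6.6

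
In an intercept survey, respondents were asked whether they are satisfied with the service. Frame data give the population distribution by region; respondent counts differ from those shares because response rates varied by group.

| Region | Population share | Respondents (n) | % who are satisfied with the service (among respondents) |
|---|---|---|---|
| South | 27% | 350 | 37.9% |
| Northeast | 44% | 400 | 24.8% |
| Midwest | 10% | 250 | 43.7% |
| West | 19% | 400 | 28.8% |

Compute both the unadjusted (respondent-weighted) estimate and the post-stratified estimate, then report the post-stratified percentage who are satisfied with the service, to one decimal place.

Unadjusted (pooled respondent) estimate weights by respondent counts:
  (350/1400)×37.9 + (400/1400)×24.8 + (250/1400)×43.7 + (400/1400)×28.8 = 32.5929%
Post-stratifying to population shares instead:
  0.27×37.9 + 0.44×24.8 + 0.1×43.7 + 0.19×28.8 = 30.987%

31.0%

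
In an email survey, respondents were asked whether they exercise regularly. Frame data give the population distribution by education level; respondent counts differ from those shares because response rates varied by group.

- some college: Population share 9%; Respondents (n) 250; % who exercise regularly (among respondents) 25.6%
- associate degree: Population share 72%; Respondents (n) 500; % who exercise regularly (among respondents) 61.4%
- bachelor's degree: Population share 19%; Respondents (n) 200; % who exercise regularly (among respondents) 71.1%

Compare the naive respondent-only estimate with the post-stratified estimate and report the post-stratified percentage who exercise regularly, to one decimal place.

Naive respondent-only estimate (weights = respondent counts):
  (250/950)×25.6 + (500/950)×61.4 + (200/950)×71.1 = 54.0211%
Reweighting by population education level shares:
  0.09×25.6 + 0.72×61.4 + 0.19×71.1 = 60.021%

60.0%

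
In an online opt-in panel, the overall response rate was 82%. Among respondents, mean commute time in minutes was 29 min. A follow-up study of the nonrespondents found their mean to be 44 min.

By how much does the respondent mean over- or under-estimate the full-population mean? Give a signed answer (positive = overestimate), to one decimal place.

-2.7

Nonresponse fraction = 1 − 0.82 = 0.18.
Bias = (nonresponse fraction) × (respondent mean − nonrespondent mean)
     = 0.18 × (29 − 44) = 0.18 × -15 = -2.7.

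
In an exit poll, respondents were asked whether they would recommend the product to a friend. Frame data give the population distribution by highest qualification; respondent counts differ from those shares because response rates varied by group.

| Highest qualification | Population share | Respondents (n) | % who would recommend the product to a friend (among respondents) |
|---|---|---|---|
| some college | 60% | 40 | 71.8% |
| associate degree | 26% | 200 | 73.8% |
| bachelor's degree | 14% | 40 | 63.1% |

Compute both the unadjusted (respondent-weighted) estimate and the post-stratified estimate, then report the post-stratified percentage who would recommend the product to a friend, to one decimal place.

71.1%

Naive respondent-only estimate (weights = respondent counts):
  (40/280)×71.8 + (200/280)×73.8 + (40/280)×63.1 = 71.9857%
Reweighting by population highest qualification shares:
  0.6×71.8 + 0.26×73.8 + 0.14×63.1 = 71.102%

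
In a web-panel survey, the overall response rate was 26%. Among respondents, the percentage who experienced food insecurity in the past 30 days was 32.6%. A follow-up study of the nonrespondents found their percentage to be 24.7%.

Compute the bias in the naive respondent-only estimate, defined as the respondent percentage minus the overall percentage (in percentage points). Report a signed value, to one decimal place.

Nonresponse fraction = 1 − 0.26 = 0.74.
Bias = (nonresponse fraction) × (respondent percentage − nonrespondent percentage)
     = 0.74 × (32.6 − 24.7) = 0.74 × 7.9 = 5.846.

+5.8 percentage points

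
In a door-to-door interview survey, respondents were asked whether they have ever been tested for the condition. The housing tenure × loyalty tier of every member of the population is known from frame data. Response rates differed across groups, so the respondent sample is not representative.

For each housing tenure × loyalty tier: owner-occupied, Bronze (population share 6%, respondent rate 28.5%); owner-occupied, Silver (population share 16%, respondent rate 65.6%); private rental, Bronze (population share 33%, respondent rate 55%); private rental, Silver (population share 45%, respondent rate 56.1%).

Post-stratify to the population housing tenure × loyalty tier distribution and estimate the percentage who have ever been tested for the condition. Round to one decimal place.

Reweight to the known housing tenure × loyalty tier distribution:
  owner-occupied, Bronze: 0.06 × 28.5 = 1.71
  owner-occupied, Silver: 0.16 × 65.6 = 10.496
  private rental, Bronze: 0.33 × 55 = 18.15
  private rental, Silver: 0.45 × 56.1 = 25.245
Post-stratified estimate = 55.601 → 55.6%.

55.6%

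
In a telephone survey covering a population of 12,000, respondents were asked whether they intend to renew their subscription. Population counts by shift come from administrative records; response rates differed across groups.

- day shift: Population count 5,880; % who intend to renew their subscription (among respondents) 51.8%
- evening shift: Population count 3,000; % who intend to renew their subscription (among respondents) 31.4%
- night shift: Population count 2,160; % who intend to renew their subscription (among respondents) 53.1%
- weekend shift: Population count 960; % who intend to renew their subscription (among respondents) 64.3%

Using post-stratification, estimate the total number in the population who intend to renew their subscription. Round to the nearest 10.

5,750

Apply each group's respondent rate to its population count:
  day shift: 5,880 × 51.8% = 3045.84
  evening shift: 3,000 × 31.4% = 942
  night shift: 2,160 × 53.1% = 1146.96
  weekend shift: 960 × 64.3% = 617.28
Estimated total = 5752.08 → 5,750.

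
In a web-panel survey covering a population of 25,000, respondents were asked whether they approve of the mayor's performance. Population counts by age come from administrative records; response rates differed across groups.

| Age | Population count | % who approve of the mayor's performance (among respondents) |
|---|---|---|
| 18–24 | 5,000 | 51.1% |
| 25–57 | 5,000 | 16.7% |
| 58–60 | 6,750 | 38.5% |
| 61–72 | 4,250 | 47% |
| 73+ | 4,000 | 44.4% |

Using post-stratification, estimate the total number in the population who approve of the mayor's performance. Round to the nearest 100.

Each cell contributes its population count × the respondent rate:
  18–24: 5,000 × 51.1% = 2555
  25–57: 5,000 × 16.7% = 835
  58–60: 6,750 × 38.5% = 2598.75
  61–72: 4,250 × 47% = 1997.5
  73+: 4,000 × 44.4% = 1776
Estimated total = 9762.25 → 9,800.

9,800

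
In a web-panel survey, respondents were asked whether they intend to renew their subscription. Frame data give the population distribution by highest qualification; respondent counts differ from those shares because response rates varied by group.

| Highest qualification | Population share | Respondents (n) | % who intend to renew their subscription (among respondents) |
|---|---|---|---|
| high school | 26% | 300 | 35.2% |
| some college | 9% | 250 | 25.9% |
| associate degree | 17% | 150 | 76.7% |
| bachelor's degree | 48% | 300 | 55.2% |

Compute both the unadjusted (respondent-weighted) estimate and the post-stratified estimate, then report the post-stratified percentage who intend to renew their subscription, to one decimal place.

51.0%

Without adjustment, the pooled respondent share is:
  (300/1000)×35.2 + (250/1000)×25.9 + (150/1000)×76.7 + (300/1000)×55.2 = 45.1%
Reweighting by population highest qualification shares:
  0.26×35.2 + 0.09×25.9 + 0.17×76.7 + 0.48×55.2 = 51.018%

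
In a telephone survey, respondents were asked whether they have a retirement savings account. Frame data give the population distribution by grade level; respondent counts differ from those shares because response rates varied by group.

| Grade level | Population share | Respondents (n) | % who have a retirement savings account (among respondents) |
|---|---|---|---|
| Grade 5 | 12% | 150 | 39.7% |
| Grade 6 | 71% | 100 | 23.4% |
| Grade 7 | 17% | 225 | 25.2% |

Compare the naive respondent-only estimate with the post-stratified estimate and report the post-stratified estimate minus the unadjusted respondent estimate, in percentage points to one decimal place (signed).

Unadjusted (pooled respondent) estimate weights by respondent counts:
  (150/475)×39.7 + (100/475)×23.4 + (225/475)×25.2 = 29.4%
Reweighting by population grade level shares:
  0.12×39.7 + 0.71×23.4 + 0.17×25.2 = 25.662%
Difference = 25.662 − 29.4 = -3.738 pp.

-3.7 percentage points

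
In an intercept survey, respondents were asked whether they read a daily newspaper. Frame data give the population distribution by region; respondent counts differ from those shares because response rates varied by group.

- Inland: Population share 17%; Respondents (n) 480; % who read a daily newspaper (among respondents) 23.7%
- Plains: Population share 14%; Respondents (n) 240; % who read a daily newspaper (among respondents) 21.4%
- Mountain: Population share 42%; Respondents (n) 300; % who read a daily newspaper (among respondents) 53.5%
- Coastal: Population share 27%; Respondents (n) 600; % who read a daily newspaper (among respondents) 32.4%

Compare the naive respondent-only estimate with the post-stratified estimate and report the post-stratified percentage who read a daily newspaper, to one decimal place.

Unadjusted (pooled respondent) estimate weights by respondent counts:
  (480/1620)×23.7 + (240/1620)×21.4 + (300/1620)×53.5 + (600/1620)×32.4 = 32.1%
Post-stratifying to population shares instead:
  0.17×23.7 + 0.14×21.4 + 0.42×53.5 + 0.27×32.4 = 38.243%

38.2%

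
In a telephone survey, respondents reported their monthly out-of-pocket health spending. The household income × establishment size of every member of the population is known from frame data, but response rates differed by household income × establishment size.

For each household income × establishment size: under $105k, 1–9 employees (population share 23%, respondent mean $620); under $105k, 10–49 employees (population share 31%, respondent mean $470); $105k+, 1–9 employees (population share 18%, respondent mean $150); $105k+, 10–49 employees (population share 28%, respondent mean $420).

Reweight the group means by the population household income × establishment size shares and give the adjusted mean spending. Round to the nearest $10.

Each cell contributes population-share × respondent value:
  under $105k, 1–9 employees: 0.23 × 620 = 142.6
  under $105k, 10–49 employees: 0.31 × 470 = 145.7
  $105k+, 1–9 employees: 0.18 × 150 = 27
  $105k+, 10–49 employees: 0.28 × 420 = 117.6
Post-stratified estimate = 432.9 → $430.

$430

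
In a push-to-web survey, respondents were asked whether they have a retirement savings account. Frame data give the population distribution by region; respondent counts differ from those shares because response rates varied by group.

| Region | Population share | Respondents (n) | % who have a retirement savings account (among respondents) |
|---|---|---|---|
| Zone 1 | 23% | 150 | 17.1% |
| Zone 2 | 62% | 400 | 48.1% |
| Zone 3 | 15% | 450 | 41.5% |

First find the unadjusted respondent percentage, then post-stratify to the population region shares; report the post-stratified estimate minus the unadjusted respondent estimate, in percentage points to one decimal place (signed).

-0.5 percentage points

Unadjusted (pooled respondent) estimate weights by respondent counts:
  (150/1000)×17.1 + (400/1000)×48.1 + (450/1000)×41.5 = 40.48%
Post-stratified estimate weights by population shares:
  0.23×17.1 + 0.62×48.1 + 0.15×41.5 = 39.98%
Difference = 39.98 − 40.48 = -0.5 pp.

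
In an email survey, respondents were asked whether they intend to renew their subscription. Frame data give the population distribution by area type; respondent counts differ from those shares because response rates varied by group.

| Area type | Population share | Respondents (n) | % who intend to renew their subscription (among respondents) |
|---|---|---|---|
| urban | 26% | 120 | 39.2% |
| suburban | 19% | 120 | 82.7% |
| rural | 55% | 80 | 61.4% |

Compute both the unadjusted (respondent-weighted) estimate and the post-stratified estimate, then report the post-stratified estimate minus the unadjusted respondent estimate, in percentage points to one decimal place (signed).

-1.4 percentage points

Naive respondent-only estimate (weights = respondent counts):
  (120/320)×39.2 + (120/320)×82.7 + (80/320)×61.4 = 61.0625%
Post-stratified estimate weights by population shares:
  0.26×39.2 + 0.19×82.7 + 0.55×61.4 = 59.675%
Difference = 59.675 − 61.0625 = -1.3875 pp.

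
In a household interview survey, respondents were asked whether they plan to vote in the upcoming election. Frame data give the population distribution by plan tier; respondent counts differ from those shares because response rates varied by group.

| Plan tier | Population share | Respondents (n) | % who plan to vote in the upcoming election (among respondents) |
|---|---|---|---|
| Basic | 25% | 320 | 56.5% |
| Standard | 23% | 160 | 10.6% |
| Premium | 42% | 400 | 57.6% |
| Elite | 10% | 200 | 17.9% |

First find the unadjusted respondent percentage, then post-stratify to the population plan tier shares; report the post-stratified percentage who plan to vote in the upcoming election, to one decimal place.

Naive respondent-only estimate (weights = respondent counts):
  (320/1080)×56.5 + (160/1080)×10.6 + (400/1080)×57.6 + (200/1080)×17.9 = 42.9593%
Reweighting by population plan tier shares:
  0.25×56.5 + 0.23×10.6 + 0.42×57.6 + 0.1×17.9 = 42.545%

42.5%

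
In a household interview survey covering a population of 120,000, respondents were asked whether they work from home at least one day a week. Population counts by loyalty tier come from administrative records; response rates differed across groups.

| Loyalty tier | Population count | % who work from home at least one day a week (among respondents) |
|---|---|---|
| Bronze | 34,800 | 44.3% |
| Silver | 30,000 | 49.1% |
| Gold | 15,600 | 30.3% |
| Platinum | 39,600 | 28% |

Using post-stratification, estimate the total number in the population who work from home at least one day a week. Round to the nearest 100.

46,000

Apply each group's respondent rate to its population count:
  Bronze: 34,800 × 44.3% = 15416.4
  Silver: 30,000 × 49.1% = 14,730
  Gold: 15,600 × 30.3% = 4726.8
  Platinum: 39,600 × 28% = 11,088
Estimated total = 45961.2 → 46,000.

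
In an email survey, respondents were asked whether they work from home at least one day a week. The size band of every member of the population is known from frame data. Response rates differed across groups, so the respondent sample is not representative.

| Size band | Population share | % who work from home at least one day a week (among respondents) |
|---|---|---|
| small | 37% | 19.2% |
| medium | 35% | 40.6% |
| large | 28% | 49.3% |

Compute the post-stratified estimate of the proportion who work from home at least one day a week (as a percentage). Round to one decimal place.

Reweight to the known size band distribution:
  small: 0.37 × 19.2 = 7.104
  medium: 0.35 × 40.6 = 14.21
  large: 0.28 × 49.3 = 13.804
Post-stratified estimate = 35.118 → 35.1%.

35.1%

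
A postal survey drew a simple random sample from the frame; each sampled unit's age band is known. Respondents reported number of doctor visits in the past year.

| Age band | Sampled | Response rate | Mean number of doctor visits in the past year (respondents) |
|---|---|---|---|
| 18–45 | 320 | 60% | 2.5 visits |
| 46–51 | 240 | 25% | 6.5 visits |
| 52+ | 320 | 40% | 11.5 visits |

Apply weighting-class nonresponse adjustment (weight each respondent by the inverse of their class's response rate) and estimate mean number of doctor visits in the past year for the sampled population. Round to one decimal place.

With weight = n_sampled/n_responded per class, the weighted class total is n_sampled:
  18–45: 320 × 2.5 = 800
  46–51: 240 × 6.5 = 1560
  52+: 320 × 11.5 = 3680
Adjusted estimate = 6040 / 880 = 6.86364 → 6.9.

6.9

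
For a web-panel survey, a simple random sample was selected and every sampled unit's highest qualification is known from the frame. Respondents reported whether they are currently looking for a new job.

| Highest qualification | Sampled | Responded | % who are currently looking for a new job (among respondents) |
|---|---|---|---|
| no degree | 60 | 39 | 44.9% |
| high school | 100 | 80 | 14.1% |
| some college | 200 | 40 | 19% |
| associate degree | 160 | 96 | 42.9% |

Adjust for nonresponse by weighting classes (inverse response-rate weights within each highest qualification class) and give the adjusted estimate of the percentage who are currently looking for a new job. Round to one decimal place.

Class response rates: no degree 39/60 = 65%, high school 80/100 = 80%, some college 40/200 = 20%, associate degree 96/160 = 60%.
With weight = n_sampled/n_responded per class, the weighted class total is n_sampled:
  no degree: 60 × 44.9 = 2694
  high school: 100 × 14.1 = 1410
  some college: 200 × 19 = 3800
  associate degree: 160 × 42.9 = 6864
Adjusted estimate = 14,768 / 520 = 28.4 → 28.4%.

28.4%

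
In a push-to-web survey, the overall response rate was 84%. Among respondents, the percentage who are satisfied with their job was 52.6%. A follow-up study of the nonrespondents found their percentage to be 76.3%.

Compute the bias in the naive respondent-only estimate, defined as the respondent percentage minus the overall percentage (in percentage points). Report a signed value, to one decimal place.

-3.8 percentage points

Nonresponse fraction = 1 − 0.84 = 0.16.
Bias = (nonresponse fraction) × (respondent percentage − nonrespondent percentage)
     = 0.16 × (52.6 − 76.3) = 0.16 × -23.7 = -3.792.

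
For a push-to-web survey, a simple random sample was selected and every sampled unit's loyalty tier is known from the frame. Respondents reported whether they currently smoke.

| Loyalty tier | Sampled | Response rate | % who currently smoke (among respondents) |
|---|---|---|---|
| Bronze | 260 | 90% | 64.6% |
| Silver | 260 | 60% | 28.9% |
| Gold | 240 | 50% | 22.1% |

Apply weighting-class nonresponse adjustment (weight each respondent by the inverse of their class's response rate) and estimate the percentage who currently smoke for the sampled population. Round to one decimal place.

39.0%

Each respondent's weight = sampled/responded in their class; summing within a class gives n_sampled, so:
  Bronze: 260 × 64.6 = 16,796
  Silver: 260 × 28.9 = 7514
  Gold: 240 × 22.1 = 5304
Adjusted estimate = 29,614 / 760 = 38.9658 → 39.0%.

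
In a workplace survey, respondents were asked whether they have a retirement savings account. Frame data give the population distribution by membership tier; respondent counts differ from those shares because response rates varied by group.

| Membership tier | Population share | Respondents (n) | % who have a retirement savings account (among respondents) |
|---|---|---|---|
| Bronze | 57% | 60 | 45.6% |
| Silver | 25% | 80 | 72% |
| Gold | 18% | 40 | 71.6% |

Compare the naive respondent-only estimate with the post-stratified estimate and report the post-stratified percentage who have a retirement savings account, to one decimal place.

56.9%

Without adjustment, the pooled respondent share is:
  (60/180)×45.6 + (80/180)×72 + (40/180)×71.6 = 63.1111%
Post-stratified estimate weights by population shares:
  0.57×45.6 + 0.25×72 + 0.18×71.6 = 56.88%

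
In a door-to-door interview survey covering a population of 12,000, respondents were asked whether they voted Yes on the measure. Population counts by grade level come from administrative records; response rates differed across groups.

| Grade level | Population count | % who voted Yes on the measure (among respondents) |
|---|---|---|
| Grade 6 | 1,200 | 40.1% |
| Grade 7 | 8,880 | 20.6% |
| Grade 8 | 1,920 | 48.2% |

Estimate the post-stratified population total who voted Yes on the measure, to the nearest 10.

3,240

Each cell contributes its population count × the respondent rate:
  Grade 6: 1,200 × 40.1% = 481.2
  Grade 7: 8,880 × 20.6% = 1829.28
  Grade 8: 1,920 × 48.2% = 925.44
Estimated total = 3235.92 → 3,240.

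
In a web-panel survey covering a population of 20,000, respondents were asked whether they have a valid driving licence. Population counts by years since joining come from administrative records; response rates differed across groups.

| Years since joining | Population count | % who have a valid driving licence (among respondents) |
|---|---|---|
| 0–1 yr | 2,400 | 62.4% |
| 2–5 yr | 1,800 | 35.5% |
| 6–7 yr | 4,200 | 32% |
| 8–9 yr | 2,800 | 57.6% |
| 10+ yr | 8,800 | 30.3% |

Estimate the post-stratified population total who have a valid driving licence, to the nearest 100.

Each cell contributes its population count × the respondent rate:
  0–1 yr: 2,400 × 62.4% = 1497.6
  2–5 yr: 1,800 × 35.5% = 639
  6–7 yr: 4,200 × 32% = 1344
  8–9 yr: 2,800 × 57.6% = 1612.8
  10+ yr: 8,800 × 30.3% = 2666.4
Estimated total = 7759.8 → 7,800.

7,800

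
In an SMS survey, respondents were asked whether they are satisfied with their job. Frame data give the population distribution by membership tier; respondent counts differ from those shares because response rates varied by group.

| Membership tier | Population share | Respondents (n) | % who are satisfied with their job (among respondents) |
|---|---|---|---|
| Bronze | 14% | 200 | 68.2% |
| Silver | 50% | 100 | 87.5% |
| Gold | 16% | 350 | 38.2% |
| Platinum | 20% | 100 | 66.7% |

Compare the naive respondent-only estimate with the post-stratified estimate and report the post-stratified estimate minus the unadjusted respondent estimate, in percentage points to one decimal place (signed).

Without adjustment, the pooled respondent share is:
  (200/750)×68.2 + (100/750)×87.5 + (350/750)×38.2 + (100/750)×66.7 = 56.5733%
Reweighting by population membership tier shares:
  0.14×68.2 + 0.5×87.5 + 0.16×38.2 + 0.2×66.7 = 72.75%
Difference = 72.75 − 56.5733 = 16.1767 pp.

+16.2 percentage points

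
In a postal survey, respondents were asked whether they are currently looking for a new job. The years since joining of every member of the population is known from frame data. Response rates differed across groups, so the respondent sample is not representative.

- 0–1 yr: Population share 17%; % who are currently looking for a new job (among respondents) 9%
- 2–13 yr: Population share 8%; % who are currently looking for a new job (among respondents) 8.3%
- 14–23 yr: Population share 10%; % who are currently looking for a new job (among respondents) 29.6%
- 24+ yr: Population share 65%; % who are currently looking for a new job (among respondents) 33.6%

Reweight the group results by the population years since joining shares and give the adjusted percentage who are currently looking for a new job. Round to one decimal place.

Weight each group's respondent value by its population share:
  0–1 yr: 0.17 × 9 = 1.53
  2–13 yr: 0.08 × 8.3 = 0.664
  14–23 yr: 0.1 × 29.6 = 2.96
  24+ yr: 0.65 × 33.6 = 21.84
Post-stratified estimate = 26.994 → 27.0%.

27.0%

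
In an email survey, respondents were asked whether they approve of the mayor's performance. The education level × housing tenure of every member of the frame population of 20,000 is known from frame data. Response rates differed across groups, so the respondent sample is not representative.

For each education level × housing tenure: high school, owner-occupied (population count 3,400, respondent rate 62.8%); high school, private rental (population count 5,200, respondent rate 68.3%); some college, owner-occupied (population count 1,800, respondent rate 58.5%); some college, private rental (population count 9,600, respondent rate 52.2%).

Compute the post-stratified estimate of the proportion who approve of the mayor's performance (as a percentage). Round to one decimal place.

58.8%

Post-stratification weights by population share, not respondent share:
  high school, owner-occupied: (3,400/20,000) × 62.8 = 10.676
  high school, private rental: (5,200/20,000) × 68.3 = 17.758
  some college, owner-occupied: (1,800/20,000) × 58.5 = 5.265
  some college, private rental: (9,600/20,000) × 52.2 = 25.056
Post-stratified estimate = 58.755 → 58.8%.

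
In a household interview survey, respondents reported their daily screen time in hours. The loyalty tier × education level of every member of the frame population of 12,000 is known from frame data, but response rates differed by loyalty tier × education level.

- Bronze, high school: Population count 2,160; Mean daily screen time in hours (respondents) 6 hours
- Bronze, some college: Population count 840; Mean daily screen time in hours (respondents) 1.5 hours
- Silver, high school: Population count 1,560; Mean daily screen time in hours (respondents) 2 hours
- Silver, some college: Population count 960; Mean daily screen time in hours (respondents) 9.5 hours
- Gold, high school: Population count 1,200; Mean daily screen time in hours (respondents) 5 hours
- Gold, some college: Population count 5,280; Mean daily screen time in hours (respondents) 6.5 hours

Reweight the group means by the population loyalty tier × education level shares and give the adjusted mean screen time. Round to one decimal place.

5.6

Post-stratification weights by population share, not respondent share:
  Bronze, high school: (2,160/12,000) × 6 = 1.08
  Bronze, some college: (840/12,000) × 1.5 = 0.105
  Silver, high school: (1,560/12,000) × 2 = 0.26
  Silver, some college: (960/12,000) × 9.5 = 0.76
  Gold, high school: (1,200/12,000) × 5 = 0.5
  Gold, some college: (5,280/12,000) × 6.5 = 2.86
Post-stratified estimate = 5.565 → 5.6.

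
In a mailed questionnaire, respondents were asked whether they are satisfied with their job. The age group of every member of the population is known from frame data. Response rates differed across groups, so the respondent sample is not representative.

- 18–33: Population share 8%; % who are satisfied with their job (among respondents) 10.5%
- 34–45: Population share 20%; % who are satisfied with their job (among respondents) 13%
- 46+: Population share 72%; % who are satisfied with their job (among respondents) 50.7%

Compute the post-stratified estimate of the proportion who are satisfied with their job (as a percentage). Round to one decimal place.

Post-stratification weights by population share, not respondent share:
  18–33: 0.08 × 10.5 = 0.84
  34–45: 0.2 × 13 = 2.6
  46+: 0.72 × 50.7 = 36.504
Post-stratified estimate = 39.944 → 39.9%.

39.9%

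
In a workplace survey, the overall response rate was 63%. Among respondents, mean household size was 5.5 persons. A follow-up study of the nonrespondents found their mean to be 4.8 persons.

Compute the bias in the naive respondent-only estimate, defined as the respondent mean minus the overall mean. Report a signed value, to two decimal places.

Nonresponse fraction = 1 − 0.63 = 0.37.
Bias = (nonresponse fraction) × (respondent mean − nonrespondent mean)
     = 0.37 × (5.5 − 4.8) = 0.37 × 0.7 = 0.259.

+0.26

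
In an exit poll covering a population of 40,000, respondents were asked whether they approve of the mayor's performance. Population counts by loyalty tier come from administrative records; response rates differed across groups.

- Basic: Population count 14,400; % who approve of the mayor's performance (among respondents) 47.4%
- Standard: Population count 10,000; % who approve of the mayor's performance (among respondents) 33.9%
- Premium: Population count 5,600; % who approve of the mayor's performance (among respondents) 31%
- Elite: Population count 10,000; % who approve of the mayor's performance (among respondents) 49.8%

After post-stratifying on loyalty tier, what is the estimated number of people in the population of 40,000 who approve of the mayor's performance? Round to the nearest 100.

16,900

Estimated count per cell = population count × respondent percentage:
  Basic: 14,400 × 47.4% = 6825.6
  Standard: 10,000 × 33.9% = 3390
  Premium: 5,600 × 31% = 1736
  Elite: 10,000 × 49.8% = 4980
Estimated total = 16931.6 → 16,900.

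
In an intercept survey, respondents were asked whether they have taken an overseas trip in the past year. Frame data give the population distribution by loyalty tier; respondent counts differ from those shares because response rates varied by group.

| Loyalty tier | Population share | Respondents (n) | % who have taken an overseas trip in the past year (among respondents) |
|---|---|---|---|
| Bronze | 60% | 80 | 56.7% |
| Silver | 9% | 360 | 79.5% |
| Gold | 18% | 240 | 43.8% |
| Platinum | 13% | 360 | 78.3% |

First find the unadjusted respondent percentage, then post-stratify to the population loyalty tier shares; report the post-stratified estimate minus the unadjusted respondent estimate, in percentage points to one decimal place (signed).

Without adjustment, the pooled respondent share is:
  (80/1040)×56.7 + (360/1040)×79.5 + (240/1040)×43.8 + (360/1040)×78.3 = 69.0923%
Post-stratified estimate weights by population shares:
  0.6×56.7 + 0.09×79.5 + 0.18×43.8 + 0.13×78.3 = 59.238%
Difference = 59.238 − 69.0923 = -9.8543 pp.

-9.9 percentage points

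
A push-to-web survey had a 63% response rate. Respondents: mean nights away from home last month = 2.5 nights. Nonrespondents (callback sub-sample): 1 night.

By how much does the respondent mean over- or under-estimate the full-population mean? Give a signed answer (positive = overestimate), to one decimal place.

Nonresponse fraction = 1 − 0.63 = 0.37.
Bias = (nonresponse fraction) × (respondent mean − nonrespondent mean)
     = 0.37 × (2.5 − 1) = 0.37 × 1.5 = 0.555.

+0.6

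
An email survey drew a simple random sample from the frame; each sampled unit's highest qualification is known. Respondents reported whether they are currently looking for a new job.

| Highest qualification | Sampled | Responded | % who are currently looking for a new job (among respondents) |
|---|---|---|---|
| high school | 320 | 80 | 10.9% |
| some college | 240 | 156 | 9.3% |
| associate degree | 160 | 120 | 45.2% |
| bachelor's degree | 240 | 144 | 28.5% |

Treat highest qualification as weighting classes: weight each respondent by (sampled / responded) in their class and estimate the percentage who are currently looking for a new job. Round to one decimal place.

Class response rates: high school 80/320 = 25%, some college 156/240 = 65%, associate degree 120/160 = 75%, bachelor's degree 144/240 = 60%.
Inverse-response-rate weighting restores each class to its sampled count, so class totals weight by n_sampled:
  high school: 320 × 10.9 = 3488
  some college: 240 × 9.3 = 2232
  associate degree: 160 × 45.2 = 7232
  bachelor's degree: 240 × 28.5 = 6840
Adjusted estimate = 19,792 / 960 = 20.6167 → 20.6%.

20.6%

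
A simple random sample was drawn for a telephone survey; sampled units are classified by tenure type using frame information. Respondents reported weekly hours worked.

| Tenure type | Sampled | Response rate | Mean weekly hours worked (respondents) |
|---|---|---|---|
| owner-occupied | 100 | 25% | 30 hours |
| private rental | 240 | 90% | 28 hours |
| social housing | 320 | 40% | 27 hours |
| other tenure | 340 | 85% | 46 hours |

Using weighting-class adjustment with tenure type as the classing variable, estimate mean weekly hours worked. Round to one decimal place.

Each respondent's weight = sampled/responded in their class; summing within a class gives n_sampled, so:
  owner-occupied: 100 × 30 = 3000
  private rental: 240 × 28 = 6720
  social housing: 320 × 27 = 8640
  other tenure: 340 × 46 = 15,640
Adjusted estimate = 34,000 / 1,000 = 34 → 34.0.

34.0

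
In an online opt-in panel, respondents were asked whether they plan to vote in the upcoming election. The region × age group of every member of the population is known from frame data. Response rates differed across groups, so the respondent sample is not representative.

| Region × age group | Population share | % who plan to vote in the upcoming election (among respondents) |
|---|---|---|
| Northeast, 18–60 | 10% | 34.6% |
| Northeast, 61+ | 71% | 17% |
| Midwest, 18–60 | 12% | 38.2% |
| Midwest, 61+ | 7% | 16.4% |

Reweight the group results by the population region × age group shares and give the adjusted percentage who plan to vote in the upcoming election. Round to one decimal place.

Weight each group's respondent value by its population share:
  Northeast, 18–60: 0.1 × 34.6 = 3.46
  Northeast, 61+: 0.71 × 17 = 12.07
  Midwest, 18–60: 0.12 × 38.2 = 4.584
  Midwest, 61+: 0.07 × 16.4 = 1.148
Post-stratified estimate = 21.262 → 21.3%.

21.3%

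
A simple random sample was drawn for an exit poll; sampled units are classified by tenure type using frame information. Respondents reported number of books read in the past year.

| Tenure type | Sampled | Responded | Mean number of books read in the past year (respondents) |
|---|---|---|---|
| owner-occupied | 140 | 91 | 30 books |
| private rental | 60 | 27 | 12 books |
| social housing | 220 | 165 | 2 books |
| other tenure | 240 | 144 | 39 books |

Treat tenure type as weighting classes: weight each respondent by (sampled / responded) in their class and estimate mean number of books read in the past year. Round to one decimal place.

22.3

Class response rates: owner-occupied 91/140 = 65%, private rental 27/60 = 45%, social housing 165/220 = 75%, other tenure 144/240 = 60%.
Weighting each respondent by the inverse class response rate inflates each class back to its sampled size, so the class weight is n_sampled:
  owner-occupied: 140 × 30 = 4200
  private rental: 60 × 12 = 720
  social housing: 220 × 2 = 440
  other tenure: 240 × 39 = 9360
Adjusted estimate = 14,720 / 660 = 22.303 → 22.3.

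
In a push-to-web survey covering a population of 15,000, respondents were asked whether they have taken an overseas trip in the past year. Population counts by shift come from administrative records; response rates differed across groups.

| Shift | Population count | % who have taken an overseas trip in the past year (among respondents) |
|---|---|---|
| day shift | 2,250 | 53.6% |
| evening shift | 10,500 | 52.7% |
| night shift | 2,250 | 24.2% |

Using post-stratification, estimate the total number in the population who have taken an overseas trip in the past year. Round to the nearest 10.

7,280

Estimated count per cell = population count × respondent percentage:
  day shift: 2,250 × 53.6% = 1206
  evening shift: 10,500 × 52.7% = 5533.5
  night shift: 2,250 × 24.2% = 544.5
Estimated total = 7284 → 7,280.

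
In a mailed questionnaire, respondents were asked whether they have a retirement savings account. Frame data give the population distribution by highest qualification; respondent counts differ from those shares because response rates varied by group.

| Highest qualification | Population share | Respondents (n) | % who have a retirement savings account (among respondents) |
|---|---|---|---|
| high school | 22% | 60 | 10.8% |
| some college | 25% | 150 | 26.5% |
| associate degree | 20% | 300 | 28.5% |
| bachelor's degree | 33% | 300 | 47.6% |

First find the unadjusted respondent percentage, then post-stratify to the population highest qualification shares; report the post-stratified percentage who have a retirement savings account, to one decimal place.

30.4%

Unadjusted (pooled respondent) estimate weights by respondent counts:
  (60/810)×10.8 + (150/810)×26.5 + (300/810)×28.5 + (300/810)×47.6 = 33.8926%
Post-stratifying to population shares instead:
  0.22×10.8 + 0.25×26.5 + 0.2×28.5 + 0.33×47.6 = 30.409%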